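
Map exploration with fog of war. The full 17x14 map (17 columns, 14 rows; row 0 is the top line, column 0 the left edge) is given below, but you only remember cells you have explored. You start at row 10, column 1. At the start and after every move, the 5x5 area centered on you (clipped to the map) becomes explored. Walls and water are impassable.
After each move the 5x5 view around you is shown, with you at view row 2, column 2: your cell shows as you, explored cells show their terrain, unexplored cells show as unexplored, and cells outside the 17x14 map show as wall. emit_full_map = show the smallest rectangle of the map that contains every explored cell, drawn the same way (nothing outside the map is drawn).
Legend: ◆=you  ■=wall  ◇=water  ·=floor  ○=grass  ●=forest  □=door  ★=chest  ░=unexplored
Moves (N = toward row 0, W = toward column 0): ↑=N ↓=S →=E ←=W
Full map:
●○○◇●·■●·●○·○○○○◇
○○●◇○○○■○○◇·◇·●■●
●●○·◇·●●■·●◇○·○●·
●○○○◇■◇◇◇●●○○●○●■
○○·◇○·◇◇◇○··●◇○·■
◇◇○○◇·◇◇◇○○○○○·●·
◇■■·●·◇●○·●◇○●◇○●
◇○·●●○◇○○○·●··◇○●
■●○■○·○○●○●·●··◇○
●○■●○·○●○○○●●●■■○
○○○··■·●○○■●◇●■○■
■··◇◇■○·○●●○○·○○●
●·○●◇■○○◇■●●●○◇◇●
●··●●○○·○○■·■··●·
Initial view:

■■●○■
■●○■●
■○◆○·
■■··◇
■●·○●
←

■■■●○
■■●○■
■■◆○○
■■■··
■■●·○

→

■■●○■
■●○■●
■○◆○·
■■··◇
■●·○●

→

■●○■○
●○■●○
○○◆··
■··◇◇
●·○●◇

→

●○■○·
○■●○·
○○◆·■
··◇◇■
·○●◇■

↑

○·●●○
●○■○·
○■◆○·
○○··■
··◇◇■

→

·●●○◇
○■○·○
■●◆·○
○··■·
·◇◇■○

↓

○■○·○
■●○·○
○·◆■·
·◇◇■○
○●◇■○

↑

·●●○◇
○■○·○
■●◆·○
○··■·
·◇◇■○

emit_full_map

░○·●●○◇
■●○■○·○
●○■●◆·○
○○○··■·
■··◇◇■○
●·○●◇■○

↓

○■○·○
■●○·○
○·◆■·
·◇◇■○
○●◇■○


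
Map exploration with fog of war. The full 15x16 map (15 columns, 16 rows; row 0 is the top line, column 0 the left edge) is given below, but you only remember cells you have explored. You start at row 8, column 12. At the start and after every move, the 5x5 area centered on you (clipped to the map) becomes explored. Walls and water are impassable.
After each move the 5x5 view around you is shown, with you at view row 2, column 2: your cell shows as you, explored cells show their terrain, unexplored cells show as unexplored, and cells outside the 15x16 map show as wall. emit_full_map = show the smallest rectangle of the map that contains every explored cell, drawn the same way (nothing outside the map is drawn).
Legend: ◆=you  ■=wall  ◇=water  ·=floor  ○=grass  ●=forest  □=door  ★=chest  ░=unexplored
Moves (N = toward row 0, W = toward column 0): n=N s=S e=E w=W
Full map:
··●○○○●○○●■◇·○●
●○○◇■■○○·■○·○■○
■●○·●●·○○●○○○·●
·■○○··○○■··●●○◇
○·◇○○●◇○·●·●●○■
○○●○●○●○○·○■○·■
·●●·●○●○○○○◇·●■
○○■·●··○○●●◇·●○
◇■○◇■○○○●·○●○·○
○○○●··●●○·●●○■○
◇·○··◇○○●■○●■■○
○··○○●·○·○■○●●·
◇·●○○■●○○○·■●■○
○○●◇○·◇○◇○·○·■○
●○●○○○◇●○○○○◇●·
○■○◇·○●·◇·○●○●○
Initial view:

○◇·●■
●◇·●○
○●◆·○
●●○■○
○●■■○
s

●◇·●○
○●○·○
●●◆■○
○●■■○
■○●●·

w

●●◇·●
·○●○·
·●◆○■
■○●■■
○■○●●

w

○●●◇·
●·○●○
○·◆●○
●■○●■
·○■○●

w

○○●●◇
○●·○●
●○◆●●
○●■○●
○·○■○

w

·○○●●
○○●·○
●●◆·●
○○●■○
·○·○■

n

●○○○○
·○○●●
○○◆·○
●●○·●
○○●■○

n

●○○·○
●○○○○
·○◆●●
○○●·○
●●○·●

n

◇○·●·
●○○·○
●○◆○○
·○○●●
○○●·○

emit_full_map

◇○·●·░░░░
●○○·○░░░░
●○◆○○◇·●■
·○○●●◇·●○
○○●·○●○·○
●●○·●●○■○
○○●■○●■■○
·○·○■○●●·

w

●◇○·●
○●○○·
○●◆○○
··○○●
○○○●·

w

○●◇○·
●○●○○
●○◆○○
●··○○
■○○○●

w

○○●◇○
○●○●○
·●◆●○
·●··○
◇■○○○

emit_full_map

○○●◇○·●·░░░░
○●○●○○·○░░░░
·●◆●○○○○◇·●■
·●··○○●●◇·●○
◇■○○○●·○●○·○
░░░●●○·●●○■○
░░░○○●■○●■■○
░░░·○·○■○●●·


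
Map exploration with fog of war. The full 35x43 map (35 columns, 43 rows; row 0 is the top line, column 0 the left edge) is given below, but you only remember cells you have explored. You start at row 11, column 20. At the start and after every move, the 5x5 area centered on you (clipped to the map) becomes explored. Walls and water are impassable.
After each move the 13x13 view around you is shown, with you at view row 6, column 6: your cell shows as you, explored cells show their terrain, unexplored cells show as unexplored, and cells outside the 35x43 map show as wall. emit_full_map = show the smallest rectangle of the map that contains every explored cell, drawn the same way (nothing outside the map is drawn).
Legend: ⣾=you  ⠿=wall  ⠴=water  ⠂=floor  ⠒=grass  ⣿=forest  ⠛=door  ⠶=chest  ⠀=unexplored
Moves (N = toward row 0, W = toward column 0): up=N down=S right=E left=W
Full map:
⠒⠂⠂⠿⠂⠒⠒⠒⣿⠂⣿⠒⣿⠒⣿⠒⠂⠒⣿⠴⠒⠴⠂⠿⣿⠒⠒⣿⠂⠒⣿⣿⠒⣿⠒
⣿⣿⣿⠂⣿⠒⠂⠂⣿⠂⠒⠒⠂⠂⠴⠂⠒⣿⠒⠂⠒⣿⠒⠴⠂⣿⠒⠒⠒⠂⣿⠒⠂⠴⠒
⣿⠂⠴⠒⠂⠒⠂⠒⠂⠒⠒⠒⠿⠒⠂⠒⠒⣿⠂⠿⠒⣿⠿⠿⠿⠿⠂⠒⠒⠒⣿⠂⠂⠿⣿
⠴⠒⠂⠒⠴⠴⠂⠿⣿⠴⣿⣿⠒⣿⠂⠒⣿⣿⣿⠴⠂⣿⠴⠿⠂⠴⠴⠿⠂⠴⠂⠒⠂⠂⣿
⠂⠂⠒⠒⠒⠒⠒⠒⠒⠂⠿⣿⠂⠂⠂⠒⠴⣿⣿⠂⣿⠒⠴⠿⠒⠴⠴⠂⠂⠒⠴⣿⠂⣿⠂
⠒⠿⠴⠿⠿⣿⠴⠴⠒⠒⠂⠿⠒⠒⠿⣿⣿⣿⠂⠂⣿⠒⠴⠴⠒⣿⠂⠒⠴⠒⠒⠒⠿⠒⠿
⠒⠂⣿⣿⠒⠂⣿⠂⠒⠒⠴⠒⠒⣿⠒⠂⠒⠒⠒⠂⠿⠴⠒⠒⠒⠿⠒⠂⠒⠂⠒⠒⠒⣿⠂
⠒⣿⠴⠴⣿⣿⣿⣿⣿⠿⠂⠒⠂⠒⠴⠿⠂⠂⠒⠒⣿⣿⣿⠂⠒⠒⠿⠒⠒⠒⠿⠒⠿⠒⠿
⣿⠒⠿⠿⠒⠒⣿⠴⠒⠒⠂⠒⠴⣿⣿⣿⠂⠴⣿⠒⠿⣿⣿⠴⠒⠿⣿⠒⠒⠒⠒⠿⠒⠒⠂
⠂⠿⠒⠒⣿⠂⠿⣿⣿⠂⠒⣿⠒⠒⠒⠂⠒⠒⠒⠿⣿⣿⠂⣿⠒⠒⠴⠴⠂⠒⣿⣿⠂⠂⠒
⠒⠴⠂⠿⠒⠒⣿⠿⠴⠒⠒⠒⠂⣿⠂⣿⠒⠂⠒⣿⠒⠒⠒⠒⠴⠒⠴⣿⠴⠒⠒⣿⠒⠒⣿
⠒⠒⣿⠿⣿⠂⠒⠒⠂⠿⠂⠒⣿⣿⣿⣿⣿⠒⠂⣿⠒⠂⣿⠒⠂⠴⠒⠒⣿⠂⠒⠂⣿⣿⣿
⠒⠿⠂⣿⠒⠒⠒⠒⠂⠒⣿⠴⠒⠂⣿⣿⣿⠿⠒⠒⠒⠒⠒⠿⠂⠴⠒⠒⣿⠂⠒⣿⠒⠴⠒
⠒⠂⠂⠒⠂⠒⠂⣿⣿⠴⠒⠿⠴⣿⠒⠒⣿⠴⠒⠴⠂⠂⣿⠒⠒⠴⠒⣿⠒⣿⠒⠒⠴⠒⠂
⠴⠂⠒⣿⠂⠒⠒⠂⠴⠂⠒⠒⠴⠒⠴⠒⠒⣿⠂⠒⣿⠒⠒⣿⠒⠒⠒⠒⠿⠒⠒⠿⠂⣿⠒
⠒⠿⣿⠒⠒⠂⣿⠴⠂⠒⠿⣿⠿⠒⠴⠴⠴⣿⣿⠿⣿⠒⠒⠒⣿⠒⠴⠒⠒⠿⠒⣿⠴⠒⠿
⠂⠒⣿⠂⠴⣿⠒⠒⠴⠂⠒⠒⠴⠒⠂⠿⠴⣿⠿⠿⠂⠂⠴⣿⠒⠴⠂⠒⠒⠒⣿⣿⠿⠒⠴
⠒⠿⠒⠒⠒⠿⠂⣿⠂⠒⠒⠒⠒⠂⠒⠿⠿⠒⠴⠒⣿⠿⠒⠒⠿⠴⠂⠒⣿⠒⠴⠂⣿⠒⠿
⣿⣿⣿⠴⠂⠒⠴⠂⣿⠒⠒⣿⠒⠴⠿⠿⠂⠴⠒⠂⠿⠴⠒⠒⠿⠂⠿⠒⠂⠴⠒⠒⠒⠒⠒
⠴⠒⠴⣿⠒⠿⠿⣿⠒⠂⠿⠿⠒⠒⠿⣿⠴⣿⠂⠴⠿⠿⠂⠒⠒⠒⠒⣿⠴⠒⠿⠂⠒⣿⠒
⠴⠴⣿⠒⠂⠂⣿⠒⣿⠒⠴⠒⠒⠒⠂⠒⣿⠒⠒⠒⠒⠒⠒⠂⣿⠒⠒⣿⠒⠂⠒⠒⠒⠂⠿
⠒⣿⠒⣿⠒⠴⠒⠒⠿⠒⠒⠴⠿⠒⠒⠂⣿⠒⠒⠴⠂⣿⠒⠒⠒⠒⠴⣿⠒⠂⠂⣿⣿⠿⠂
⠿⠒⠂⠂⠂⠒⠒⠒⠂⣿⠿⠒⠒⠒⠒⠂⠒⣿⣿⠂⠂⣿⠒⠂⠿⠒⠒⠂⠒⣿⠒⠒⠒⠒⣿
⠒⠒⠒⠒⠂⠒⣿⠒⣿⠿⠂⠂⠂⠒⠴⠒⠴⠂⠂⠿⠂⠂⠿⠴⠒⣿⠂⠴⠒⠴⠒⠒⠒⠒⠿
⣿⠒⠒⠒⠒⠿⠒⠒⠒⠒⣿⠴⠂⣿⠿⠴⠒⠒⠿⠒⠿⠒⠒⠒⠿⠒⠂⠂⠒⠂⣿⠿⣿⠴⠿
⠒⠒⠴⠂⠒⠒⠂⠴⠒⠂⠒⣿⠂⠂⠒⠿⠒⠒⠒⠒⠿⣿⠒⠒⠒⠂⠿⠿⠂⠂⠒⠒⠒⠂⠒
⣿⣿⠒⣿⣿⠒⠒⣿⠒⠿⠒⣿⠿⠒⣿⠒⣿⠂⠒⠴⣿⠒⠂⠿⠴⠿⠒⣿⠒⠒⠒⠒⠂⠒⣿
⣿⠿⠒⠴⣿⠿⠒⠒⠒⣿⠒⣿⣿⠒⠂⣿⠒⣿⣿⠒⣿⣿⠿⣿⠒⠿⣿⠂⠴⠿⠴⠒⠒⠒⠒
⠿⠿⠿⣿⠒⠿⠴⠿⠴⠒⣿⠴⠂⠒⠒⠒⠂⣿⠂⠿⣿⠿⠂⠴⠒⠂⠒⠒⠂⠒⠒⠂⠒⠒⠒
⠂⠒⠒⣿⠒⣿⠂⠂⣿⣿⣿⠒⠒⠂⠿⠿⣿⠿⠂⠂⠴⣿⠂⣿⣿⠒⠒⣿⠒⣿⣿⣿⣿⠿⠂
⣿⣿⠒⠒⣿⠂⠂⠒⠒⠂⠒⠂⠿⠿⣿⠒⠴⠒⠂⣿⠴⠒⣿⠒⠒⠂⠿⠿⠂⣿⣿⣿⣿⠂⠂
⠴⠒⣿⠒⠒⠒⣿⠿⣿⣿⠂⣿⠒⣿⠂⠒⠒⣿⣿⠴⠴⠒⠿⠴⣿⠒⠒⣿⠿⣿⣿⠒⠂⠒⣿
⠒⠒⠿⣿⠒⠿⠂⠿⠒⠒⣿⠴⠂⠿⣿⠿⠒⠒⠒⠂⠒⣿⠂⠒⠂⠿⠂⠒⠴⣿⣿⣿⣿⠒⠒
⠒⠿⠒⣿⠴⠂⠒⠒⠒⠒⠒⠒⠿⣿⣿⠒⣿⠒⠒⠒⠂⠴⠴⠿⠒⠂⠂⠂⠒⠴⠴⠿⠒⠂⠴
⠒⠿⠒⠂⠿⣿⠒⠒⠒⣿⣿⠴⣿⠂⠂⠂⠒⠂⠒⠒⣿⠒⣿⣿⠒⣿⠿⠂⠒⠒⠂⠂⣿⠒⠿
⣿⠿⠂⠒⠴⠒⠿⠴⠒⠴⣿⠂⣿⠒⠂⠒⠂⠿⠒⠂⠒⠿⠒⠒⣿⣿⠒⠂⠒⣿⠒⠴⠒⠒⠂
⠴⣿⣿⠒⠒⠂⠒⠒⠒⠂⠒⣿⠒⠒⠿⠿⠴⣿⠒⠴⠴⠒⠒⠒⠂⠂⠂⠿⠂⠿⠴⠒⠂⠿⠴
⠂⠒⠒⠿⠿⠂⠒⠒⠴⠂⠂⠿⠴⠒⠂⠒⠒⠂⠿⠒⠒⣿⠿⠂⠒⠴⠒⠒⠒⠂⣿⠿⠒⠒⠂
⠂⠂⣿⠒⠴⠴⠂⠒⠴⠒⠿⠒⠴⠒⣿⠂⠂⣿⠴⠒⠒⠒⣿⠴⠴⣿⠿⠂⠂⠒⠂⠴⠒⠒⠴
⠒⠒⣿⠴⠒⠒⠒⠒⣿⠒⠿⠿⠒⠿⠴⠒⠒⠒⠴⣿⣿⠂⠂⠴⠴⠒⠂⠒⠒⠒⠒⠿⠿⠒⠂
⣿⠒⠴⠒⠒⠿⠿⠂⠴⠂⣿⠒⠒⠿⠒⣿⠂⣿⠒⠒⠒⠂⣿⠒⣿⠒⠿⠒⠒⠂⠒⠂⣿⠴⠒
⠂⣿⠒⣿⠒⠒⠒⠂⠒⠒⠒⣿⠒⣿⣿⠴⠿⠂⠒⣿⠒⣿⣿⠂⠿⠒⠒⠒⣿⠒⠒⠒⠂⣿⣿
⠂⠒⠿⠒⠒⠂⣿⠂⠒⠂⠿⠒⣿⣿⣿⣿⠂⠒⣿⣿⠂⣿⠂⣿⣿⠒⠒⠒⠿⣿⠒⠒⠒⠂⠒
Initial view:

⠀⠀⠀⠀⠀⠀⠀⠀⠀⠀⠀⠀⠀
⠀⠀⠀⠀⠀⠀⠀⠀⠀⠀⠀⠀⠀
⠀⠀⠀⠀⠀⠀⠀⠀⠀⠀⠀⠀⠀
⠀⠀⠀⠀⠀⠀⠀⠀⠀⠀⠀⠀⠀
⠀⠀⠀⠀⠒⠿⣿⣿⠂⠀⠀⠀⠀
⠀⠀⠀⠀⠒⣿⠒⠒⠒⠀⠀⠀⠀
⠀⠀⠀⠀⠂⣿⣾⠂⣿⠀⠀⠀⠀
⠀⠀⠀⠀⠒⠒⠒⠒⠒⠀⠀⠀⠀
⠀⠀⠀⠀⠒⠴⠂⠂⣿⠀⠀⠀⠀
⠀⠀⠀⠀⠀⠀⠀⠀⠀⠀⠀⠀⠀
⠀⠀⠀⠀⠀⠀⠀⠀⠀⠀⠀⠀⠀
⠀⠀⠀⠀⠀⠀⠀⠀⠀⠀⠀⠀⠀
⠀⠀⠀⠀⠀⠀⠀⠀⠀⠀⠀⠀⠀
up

⠀⠀⠀⠀⠀⠀⠀⠀⠀⠀⠀⠀⠀
⠀⠀⠀⠀⠀⠀⠀⠀⠀⠀⠀⠀⠀
⠀⠀⠀⠀⠀⠀⠀⠀⠀⠀⠀⠀⠀
⠀⠀⠀⠀⠀⠀⠀⠀⠀⠀⠀⠀⠀
⠀⠀⠀⠀⣿⠒⠿⣿⣿⠀⠀⠀⠀
⠀⠀⠀⠀⠒⠿⣿⣿⠂⠀⠀⠀⠀
⠀⠀⠀⠀⠒⣿⣾⠒⠒⠀⠀⠀⠀
⠀⠀⠀⠀⠂⣿⠒⠂⣿⠀⠀⠀⠀
⠀⠀⠀⠀⠒⠒⠒⠒⠒⠀⠀⠀⠀
⠀⠀⠀⠀⠒⠴⠂⠂⣿⠀⠀⠀⠀
⠀⠀⠀⠀⠀⠀⠀⠀⠀⠀⠀⠀⠀
⠀⠀⠀⠀⠀⠀⠀⠀⠀⠀⠀⠀⠀
⠀⠀⠀⠀⠀⠀⠀⠀⠀⠀⠀⠀⠀

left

⠀⠀⠀⠀⠀⠀⠀⠀⠀⠀⠀⠀⠀
⠀⠀⠀⠀⠀⠀⠀⠀⠀⠀⠀⠀⠀
⠀⠀⠀⠀⠀⠀⠀⠀⠀⠀⠀⠀⠀
⠀⠀⠀⠀⠀⠀⠀⠀⠀⠀⠀⠀⠀
⠀⠀⠀⠀⠴⣿⠒⠿⣿⣿⠀⠀⠀
⠀⠀⠀⠀⠒⠒⠿⣿⣿⠂⠀⠀⠀
⠀⠀⠀⠀⠂⠒⣾⠒⠒⠒⠀⠀⠀
⠀⠀⠀⠀⠒⠂⣿⠒⠂⣿⠀⠀⠀
⠀⠀⠀⠀⠿⠒⠒⠒⠒⠒⠀⠀⠀
⠀⠀⠀⠀⠀⠒⠴⠂⠂⣿⠀⠀⠀
⠀⠀⠀⠀⠀⠀⠀⠀⠀⠀⠀⠀⠀
⠀⠀⠀⠀⠀⠀⠀⠀⠀⠀⠀⠀⠀
⠀⠀⠀⠀⠀⠀⠀⠀⠀⠀⠀⠀⠀

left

⠀⠀⠀⠀⠀⠀⠀⠀⠀⠀⠀⠀⠀
⠀⠀⠀⠀⠀⠀⠀⠀⠀⠀⠀⠀⠀
⠀⠀⠀⠀⠀⠀⠀⠀⠀⠀⠀⠀⠀
⠀⠀⠀⠀⠀⠀⠀⠀⠀⠀⠀⠀⠀
⠀⠀⠀⠀⠂⠴⣿⠒⠿⣿⣿⠀⠀
⠀⠀⠀⠀⠒⠒⠒⠿⣿⣿⠂⠀⠀
⠀⠀⠀⠀⠒⠂⣾⣿⠒⠒⠒⠀⠀
⠀⠀⠀⠀⣿⠒⠂⣿⠒⠂⣿⠀⠀
⠀⠀⠀⠀⣿⠿⠒⠒⠒⠒⠒⠀⠀
⠀⠀⠀⠀⠀⠀⠒⠴⠂⠂⣿⠀⠀
⠀⠀⠀⠀⠀⠀⠀⠀⠀⠀⠀⠀⠀
⠀⠀⠀⠀⠀⠀⠀⠀⠀⠀⠀⠀⠀
⠀⠀⠀⠀⠀⠀⠀⠀⠀⠀⠀⠀⠀

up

⠀⠀⠀⠀⠀⠀⠀⠀⠀⠀⠀⠀⠀
⠀⠀⠀⠀⠀⠀⠀⠀⠀⠀⠀⠀⠀
⠀⠀⠀⠀⠀⠀⠀⠀⠀⠀⠀⠀⠀
⠀⠀⠀⠀⠀⠀⠀⠀⠀⠀⠀⠀⠀
⠀⠀⠀⠀⠂⠂⠒⠒⣿⠀⠀⠀⠀
⠀⠀⠀⠀⠂⠴⣿⠒⠿⣿⣿⠀⠀
⠀⠀⠀⠀⠒⠒⣾⠿⣿⣿⠂⠀⠀
⠀⠀⠀⠀⠒⠂⠒⣿⠒⠒⠒⠀⠀
⠀⠀⠀⠀⣿⠒⠂⣿⠒⠂⣿⠀⠀
⠀⠀⠀⠀⣿⠿⠒⠒⠒⠒⠒⠀⠀
⠀⠀⠀⠀⠀⠀⠒⠴⠂⠂⣿⠀⠀
⠀⠀⠀⠀⠀⠀⠀⠀⠀⠀⠀⠀⠀
⠀⠀⠀⠀⠀⠀⠀⠀⠀⠀⠀⠀⠀

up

⠀⠀⠀⠀⠀⠀⠀⠀⠀⠀⠀⠀⠀
⠀⠀⠀⠀⠀⠀⠀⠀⠀⠀⠀⠀⠀
⠀⠀⠀⠀⠀⠀⠀⠀⠀⠀⠀⠀⠀
⠀⠀⠀⠀⠀⠀⠀⠀⠀⠀⠀⠀⠀
⠀⠀⠀⠀⠒⠒⠒⠂⠿⠀⠀⠀⠀
⠀⠀⠀⠀⠂⠂⠒⠒⣿⠀⠀⠀⠀
⠀⠀⠀⠀⠂⠴⣾⠒⠿⣿⣿⠀⠀
⠀⠀⠀⠀⠒⠒⠒⠿⣿⣿⠂⠀⠀
⠀⠀⠀⠀⠒⠂⠒⣿⠒⠒⠒⠀⠀
⠀⠀⠀⠀⣿⠒⠂⣿⠒⠂⣿⠀⠀
⠀⠀⠀⠀⣿⠿⠒⠒⠒⠒⠒⠀⠀
⠀⠀⠀⠀⠀⠀⠒⠴⠂⠂⣿⠀⠀
⠀⠀⠀⠀⠀⠀⠀⠀⠀⠀⠀⠀⠀

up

⠀⠀⠀⠀⠀⠀⠀⠀⠀⠀⠀⠀⠀
⠀⠀⠀⠀⠀⠀⠀⠀⠀⠀⠀⠀⠀
⠀⠀⠀⠀⠀⠀⠀⠀⠀⠀⠀⠀⠀
⠀⠀⠀⠀⠀⠀⠀⠀⠀⠀⠀⠀⠀
⠀⠀⠀⠀⣿⣿⠂⠂⣿⠀⠀⠀⠀
⠀⠀⠀⠀⠒⠒⠒⠂⠿⠀⠀⠀⠀
⠀⠀⠀⠀⠂⠂⣾⠒⣿⠀⠀⠀⠀
⠀⠀⠀⠀⠂⠴⣿⠒⠿⣿⣿⠀⠀
⠀⠀⠀⠀⠒⠒⠒⠿⣿⣿⠂⠀⠀
⠀⠀⠀⠀⠒⠂⠒⣿⠒⠒⠒⠀⠀
⠀⠀⠀⠀⣿⠒⠂⣿⠒⠂⣿⠀⠀
⠀⠀⠀⠀⣿⠿⠒⠒⠒⠒⠒⠀⠀
⠀⠀⠀⠀⠀⠀⠒⠴⠂⠂⣿⠀⠀

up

⠀⠀⠀⠀⠀⠀⠀⠀⠀⠀⠀⠀⠀
⠀⠀⠀⠀⠀⠀⠀⠀⠀⠀⠀⠀⠀
⠀⠀⠀⠀⠀⠀⠀⠀⠀⠀⠀⠀⠀
⠀⠀⠀⠀⠀⠀⠀⠀⠀⠀⠀⠀⠀
⠀⠀⠀⠀⠴⣿⣿⠂⣿⠀⠀⠀⠀
⠀⠀⠀⠀⣿⣿⠂⠂⣿⠀⠀⠀⠀
⠀⠀⠀⠀⠒⠒⣾⠂⠿⠀⠀⠀⠀
⠀⠀⠀⠀⠂⠂⠒⠒⣿⠀⠀⠀⠀
⠀⠀⠀⠀⠂⠴⣿⠒⠿⣿⣿⠀⠀
⠀⠀⠀⠀⠒⠒⠒⠿⣿⣿⠂⠀⠀
⠀⠀⠀⠀⠒⠂⠒⣿⠒⠒⠒⠀⠀
⠀⠀⠀⠀⣿⠒⠂⣿⠒⠂⣿⠀⠀
⠀⠀⠀⠀⣿⠿⠒⠒⠒⠒⠒⠀⠀

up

⠿⠿⠿⠿⠿⠿⠿⠿⠿⠿⠿⠿⠿
⠀⠀⠀⠀⠀⠀⠀⠀⠀⠀⠀⠀⠀
⠀⠀⠀⠀⠀⠀⠀⠀⠀⠀⠀⠀⠀
⠀⠀⠀⠀⠀⠀⠀⠀⠀⠀⠀⠀⠀
⠀⠀⠀⠀⣿⣿⣿⠴⠂⠀⠀⠀⠀
⠀⠀⠀⠀⠴⣿⣿⠂⣿⠀⠀⠀⠀
⠀⠀⠀⠀⣿⣿⣾⠂⣿⠀⠀⠀⠀
⠀⠀⠀⠀⠒⠒⠒⠂⠿⠀⠀⠀⠀
⠀⠀⠀⠀⠂⠂⠒⠒⣿⠀⠀⠀⠀
⠀⠀⠀⠀⠂⠴⣿⠒⠿⣿⣿⠀⠀
⠀⠀⠀⠀⠒⠒⠒⠿⣿⣿⠂⠀⠀
⠀⠀⠀⠀⠒⠂⠒⣿⠒⠒⠒⠀⠀
⠀⠀⠀⠀⣿⠒⠂⣿⠒⠂⣿⠀⠀

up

⠿⠿⠿⠿⠿⠿⠿⠿⠿⠿⠿⠿⠿
⠿⠿⠿⠿⠿⠿⠿⠿⠿⠿⠿⠿⠿
⠀⠀⠀⠀⠀⠀⠀⠀⠀⠀⠀⠀⠀
⠀⠀⠀⠀⠀⠀⠀⠀⠀⠀⠀⠀⠀
⠀⠀⠀⠀⠒⣿⠂⠿⠒⠀⠀⠀⠀
⠀⠀⠀⠀⣿⣿⣿⠴⠂⠀⠀⠀⠀
⠀⠀⠀⠀⠴⣿⣾⠂⣿⠀⠀⠀⠀
⠀⠀⠀⠀⣿⣿⠂⠂⣿⠀⠀⠀⠀
⠀⠀⠀⠀⠒⠒⠒⠂⠿⠀⠀⠀⠀
⠀⠀⠀⠀⠂⠂⠒⠒⣿⠀⠀⠀⠀
⠀⠀⠀⠀⠂⠴⣿⠒⠿⣿⣿⠀⠀
⠀⠀⠀⠀⠒⠒⠒⠿⣿⣿⠂⠀⠀
⠀⠀⠀⠀⠒⠂⠒⣿⠒⠒⠒⠀⠀

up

⠿⠿⠿⠿⠿⠿⠿⠿⠿⠿⠿⠿⠿
⠿⠿⠿⠿⠿⠿⠿⠿⠿⠿⠿⠿⠿
⠿⠿⠿⠿⠿⠿⠿⠿⠿⠿⠿⠿⠿
⠀⠀⠀⠀⠀⠀⠀⠀⠀⠀⠀⠀⠀
⠀⠀⠀⠀⠒⣿⠒⠂⠒⠀⠀⠀⠀
⠀⠀⠀⠀⠒⣿⠂⠿⠒⠀⠀⠀⠀
⠀⠀⠀⠀⣿⣿⣾⠴⠂⠀⠀⠀⠀
⠀⠀⠀⠀⠴⣿⣿⠂⣿⠀⠀⠀⠀
⠀⠀⠀⠀⣿⣿⠂⠂⣿⠀⠀⠀⠀
⠀⠀⠀⠀⠒⠒⠒⠂⠿⠀⠀⠀⠀
⠀⠀⠀⠀⠂⠂⠒⠒⣿⠀⠀⠀⠀
⠀⠀⠀⠀⠂⠴⣿⠒⠿⣿⣿⠀⠀
⠀⠀⠀⠀⠒⠒⠒⠿⣿⣿⠂⠀⠀

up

⠿⠿⠿⠿⠿⠿⠿⠿⠿⠿⠿⠿⠿
⠿⠿⠿⠿⠿⠿⠿⠿⠿⠿⠿⠿⠿
⠿⠿⠿⠿⠿⠿⠿⠿⠿⠿⠿⠿⠿
⠿⠿⠿⠿⠿⠿⠿⠿⠿⠿⠿⠿⠿
⠀⠀⠀⠀⠂⠒⣿⠴⠒⠀⠀⠀⠀
⠀⠀⠀⠀⠒⣿⠒⠂⠒⠀⠀⠀⠀
⠀⠀⠀⠀⠒⣿⣾⠿⠒⠀⠀⠀⠀
⠀⠀⠀⠀⣿⣿⣿⠴⠂⠀⠀⠀⠀
⠀⠀⠀⠀⠴⣿⣿⠂⣿⠀⠀⠀⠀
⠀⠀⠀⠀⣿⣿⠂⠂⣿⠀⠀⠀⠀
⠀⠀⠀⠀⠒⠒⠒⠂⠿⠀⠀⠀⠀
⠀⠀⠀⠀⠂⠂⠒⠒⣿⠀⠀⠀⠀
⠀⠀⠀⠀⠂⠴⣿⠒⠿⣿⣿⠀⠀

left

⠿⠿⠿⠿⠿⠿⠿⠿⠿⠿⠿⠿⠿
⠿⠿⠿⠿⠿⠿⠿⠿⠿⠿⠿⠿⠿
⠿⠿⠿⠿⠿⠿⠿⠿⠿⠿⠿⠿⠿
⠿⠿⠿⠿⠿⠿⠿⠿⠿⠿⠿⠿⠿
⠀⠀⠀⠀⠒⠂⠒⣿⠴⠒⠀⠀⠀
⠀⠀⠀⠀⠂⠒⣿⠒⠂⠒⠀⠀⠀
⠀⠀⠀⠀⠒⠒⣾⠂⠿⠒⠀⠀⠀
⠀⠀⠀⠀⠒⣿⣿⣿⠴⠂⠀⠀⠀
⠀⠀⠀⠀⠒⠴⣿⣿⠂⣿⠀⠀⠀
⠀⠀⠀⠀⠀⣿⣿⠂⠂⣿⠀⠀⠀
⠀⠀⠀⠀⠀⠒⠒⠒⠂⠿⠀⠀⠀
⠀⠀⠀⠀⠀⠂⠂⠒⠒⣿⠀⠀⠀
⠀⠀⠀⠀⠀⠂⠴⣿⠒⠿⣿⣿⠀

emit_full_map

⠒⠂⠒⣿⠴⠒⠀⠀
⠂⠒⣿⠒⠂⠒⠀⠀
⠒⠒⣾⠂⠿⠒⠀⠀
⠒⣿⣿⣿⠴⠂⠀⠀
⠒⠴⣿⣿⠂⣿⠀⠀
⠀⣿⣿⠂⠂⣿⠀⠀
⠀⠒⠒⠒⠂⠿⠀⠀
⠀⠂⠂⠒⠒⣿⠀⠀
⠀⠂⠴⣿⠒⠿⣿⣿
⠀⠒⠒⠒⠿⣿⣿⠂
⠀⠒⠂⠒⣿⠒⠒⠒
⠀⣿⠒⠂⣿⠒⠂⣿
⠀⣿⠿⠒⠒⠒⠒⠒
⠀⠀⠀⠒⠴⠂⠂⣿

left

⠿⠿⠿⠿⠿⠿⠿⠿⠿⠿⠿⠿⠿
⠿⠿⠿⠿⠿⠿⠿⠿⠿⠿⠿⠿⠿
⠿⠿⠿⠿⠿⠿⠿⠿⠿⠿⠿⠿⠿
⠿⠿⠿⠿⠿⠿⠿⠿⠿⠿⠿⠿⠿
⠀⠀⠀⠀⣿⠒⠂⠒⣿⠴⠒⠀⠀
⠀⠀⠀⠀⠴⠂⠒⣿⠒⠂⠒⠀⠀
⠀⠀⠀⠀⠂⠒⣾⣿⠂⠿⠒⠀⠀
⠀⠀⠀⠀⠂⠒⣿⣿⣿⠴⠂⠀⠀
⠀⠀⠀⠀⠂⠒⠴⣿⣿⠂⣿⠀⠀
⠀⠀⠀⠀⠀⠀⣿⣿⠂⠂⣿⠀⠀
⠀⠀⠀⠀⠀⠀⠒⠒⠒⠂⠿⠀⠀
⠀⠀⠀⠀⠀⠀⠂⠂⠒⠒⣿⠀⠀
⠀⠀⠀⠀⠀⠀⠂⠴⣿⠒⠿⣿⣿

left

⠿⠿⠿⠿⠿⠿⠿⠿⠿⠿⠿⠿⠿
⠿⠿⠿⠿⠿⠿⠿⠿⠿⠿⠿⠿⠿
⠿⠿⠿⠿⠿⠿⠿⠿⠿⠿⠿⠿⠿
⠿⠿⠿⠿⠿⠿⠿⠿⠿⠿⠿⠿⠿
⠀⠀⠀⠀⠒⣿⠒⠂⠒⣿⠴⠒⠀
⠀⠀⠀⠀⠂⠴⠂⠒⣿⠒⠂⠒⠀
⠀⠀⠀⠀⠒⠂⣾⠒⣿⠂⠿⠒⠀
⠀⠀⠀⠀⣿⠂⠒⣿⣿⣿⠴⠂⠀
⠀⠀⠀⠀⠂⠂⠒⠴⣿⣿⠂⣿⠀
⠀⠀⠀⠀⠀⠀⠀⣿⣿⠂⠂⣿⠀
⠀⠀⠀⠀⠀⠀⠀⠒⠒⠒⠂⠿⠀
⠀⠀⠀⠀⠀⠀⠀⠂⠂⠒⠒⣿⠀
⠀⠀⠀⠀⠀⠀⠀⠂⠴⣿⠒⠿⣿

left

⠿⠿⠿⠿⠿⠿⠿⠿⠿⠿⠿⠿⠿
⠿⠿⠿⠿⠿⠿⠿⠿⠿⠿⠿⠿⠿
⠿⠿⠿⠿⠿⠿⠿⠿⠿⠿⠿⠿⠿
⠿⠿⠿⠿⠿⠿⠿⠿⠿⠿⠿⠿⠿
⠀⠀⠀⠀⣿⠒⣿⠒⠂⠒⣿⠴⠒
⠀⠀⠀⠀⠂⠂⠴⠂⠒⣿⠒⠂⠒
⠀⠀⠀⠀⠿⠒⣾⠒⠒⣿⠂⠿⠒
⠀⠀⠀⠀⠒⣿⠂⠒⣿⣿⣿⠴⠂
⠀⠀⠀⠀⠂⠂⠂⠒⠴⣿⣿⠂⣿
⠀⠀⠀⠀⠀⠀⠀⠀⣿⣿⠂⠂⣿
⠀⠀⠀⠀⠀⠀⠀⠀⠒⠒⠒⠂⠿
⠀⠀⠀⠀⠀⠀⠀⠀⠂⠂⠒⠒⣿
⠀⠀⠀⠀⠀⠀⠀⠀⠂⠴⣿⠒⠿

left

⠿⠿⠿⠿⠿⠿⠿⠿⠿⠿⠿⠿⠿
⠿⠿⠿⠿⠿⠿⠿⠿⠿⠿⠿⠿⠿
⠿⠿⠿⠿⠿⠿⠿⠿⠿⠿⠿⠿⠿
⠿⠿⠿⠿⠿⠿⠿⠿⠿⠿⠿⠿⠿
⠀⠀⠀⠀⠒⣿⠒⣿⠒⠂⠒⣿⠴
⠀⠀⠀⠀⠒⠂⠂⠴⠂⠒⣿⠒⠂
⠀⠀⠀⠀⠒⠿⣾⠂⠒⠒⣿⠂⠿
⠀⠀⠀⠀⣿⠒⣿⠂⠒⣿⣿⣿⠴
⠀⠀⠀⠀⣿⠂⠂⠂⠒⠴⣿⣿⠂
⠀⠀⠀⠀⠀⠀⠀⠀⠀⣿⣿⠂⠂
⠀⠀⠀⠀⠀⠀⠀⠀⠀⠒⠒⠒⠂
⠀⠀⠀⠀⠀⠀⠀⠀⠀⠂⠂⠒⠒
⠀⠀⠀⠀⠀⠀⠀⠀⠀⠂⠴⣿⠒

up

⠿⠿⠿⠿⠿⠿⠿⠿⠿⠿⠿⠿⠿
⠿⠿⠿⠿⠿⠿⠿⠿⠿⠿⠿⠿⠿
⠿⠿⠿⠿⠿⠿⠿⠿⠿⠿⠿⠿⠿
⠿⠿⠿⠿⠿⠿⠿⠿⠿⠿⠿⠿⠿
⠿⠿⠿⠿⠿⠿⠿⠿⠿⠿⠿⠿⠿
⠀⠀⠀⠀⠒⣿⠒⣿⠒⠂⠒⣿⠴
⠀⠀⠀⠀⠒⠂⣾⠴⠂⠒⣿⠒⠂
⠀⠀⠀⠀⠒⠿⠒⠂⠒⠒⣿⠂⠿
⠀⠀⠀⠀⣿⠒⣿⠂⠒⣿⣿⣿⠴
⠀⠀⠀⠀⣿⠂⠂⠂⠒⠴⣿⣿⠂
⠀⠀⠀⠀⠀⠀⠀⠀⠀⣿⣿⠂⠂
⠀⠀⠀⠀⠀⠀⠀⠀⠀⠒⠒⠒⠂
⠀⠀⠀⠀⠀⠀⠀⠀⠀⠂⠂⠒⠒

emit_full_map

⠒⣿⠒⣿⠒⠂⠒⣿⠴⠒⠀⠀
⠒⠂⣾⠴⠂⠒⣿⠒⠂⠒⠀⠀
⠒⠿⠒⠂⠒⠒⣿⠂⠿⠒⠀⠀
⣿⠒⣿⠂⠒⣿⣿⣿⠴⠂⠀⠀
⣿⠂⠂⠂⠒⠴⣿⣿⠂⣿⠀⠀
⠀⠀⠀⠀⠀⣿⣿⠂⠂⣿⠀⠀
⠀⠀⠀⠀⠀⠒⠒⠒⠂⠿⠀⠀
⠀⠀⠀⠀⠀⠂⠂⠒⠒⣿⠀⠀
⠀⠀⠀⠀⠀⠂⠴⣿⠒⠿⣿⣿
⠀⠀⠀⠀⠀⠒⠒⠒⠿⣿⣿⠂
⠀⠀⠀⠀⠀⠒⠂⠒⣿⠒⠒⠒
⠀⠀⠀⠀⠀⣿⠒⠂⣿⠒⠂⣿
⠀⠀⠀⠀⠀⣿⠿⠒⠒⠒⠒⠒
⠀⠀⠀⠀⠀⠀⠀⠒⠴⠂⠂⣿

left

⠿⠿⠿⠿⠿⠿⠿⠿⠿⠿⠿⠿⠿
⠿⠿⠿⠿⠿⠿⠿⠿⠿⠿⠿⠿⠿
⠿⠿⠿⠿⠿⠿⠿⠿⠿⠿⠿⠿⠿
⠿⠿⠿⠿⠿⠿⠿⠿⠿⠿⠿⠿⠿
⠿⠿⠿⠿⠿⠿⠿⠿⠿⠿⠿⠿⠿
⠀⠀⠀⠀⣿⠒⣿⠒⣿⠒⠂⠒⣿
⠀⠀⠀⠀⠒⠒⣾⠂⠴⠂⠒⣿⠒
⠀⠀⠀⠀⠒⠒⠿⠒⠂⠒⠒⣿⠂
⠀⠀⠀⠀⣿⣿⠒⣿⠂⠒⣿⣿⣿
⠀⠀⠀⠀⠀⣿⠂⠂⠂⠒⠴⣿⣿
⠀⠀⠀⠀⠀⠀⠀⠀⠀⠀⣿⣿⠂
⠀⠀⠀⠀⠀⠀⠀⠀⠀⠀⠒⠒⠒
⠀⠀⠀⠀⠀⠀⠀⠀⠀⠀⠂⠂⠒

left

⠿⠿⠿⠿⠿⠿⠿⠿⠿⠿⠿⠿⠿
⠿⠿⠿⠿⠿⠿⠿⠿⠿⠿⠿⠿⠿
⠿⠿⠿⠿⠿⠿⠿⠿⠿⠿⠿⠿⠿
⠿⠿⠿⠿⠿⠿⠿⠿⠿⠿⠿⠿⠿
⠿⠿⠿⠿⠿⠿⠿⠿⠿⠿⠿⠿⠿
⠀⠀⠀⠀⠂⣿⠒⣿⠒⣿⠒⠂⠒
⠀⠀⠀⠀⠂⠒⣾⠂⠂⠴⠂⠒⣿
⠀⠀⠀⠀⠒⠒⠒⠿⠒⠂⠒⠒⣿
⠀⠀⠀⠀⠴⣿⣿⠒⣿⠂⠒⣿⣿
⠀⠀⠀⠀⠀⠀⣿⠂⠂⠂⠒⠴⣿
⠀⠀⠀⠀⠀⠀⠀⠀⠀⠀⠀⣿⣿
⠀⠀⠀⠀⠀⠀⠀⠀⠀⠀⠀⠒⠒
⠀⠀⠀⠀⠀⠀⠀⠀⠀⠀⠀⠂⠂

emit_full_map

⠂⣿⠒⣿⠒⣿⠒⠂⠒⣿⠴⠒⠀⠀
⠂⠒⣾⠂⠂⠴⠂⠒⣿⠒⠂⠒⠀⠀
⠒⠒⠒⠿⠒⠂⠒⠒⣿⠂⠿⠒⠀⠀
⠴⣿⣿⠒⣿⠂⠒⣿⣿⣿⠴⠂⠀⠀
⠀⠀⣿⠂⠂⠂⠒⠴⣿⣿⠂⣿⠀⠀
⠀⠀⠀⠀⠀⠀⠀⣿⣿⠂⠂⣿⠀⠀
⠀⠀⠀⠀⠀⠀⠀⠒⠒⠒⠂⠿⠀⠀
⠀⠀⠀⠀⠀⠀⠀⠂⠂⠒⠒⣿⠀⠀
⠀⠀⠀⠀⠀⠀⠀⠂⠴⣿⠒⠿⣿⣿
⠀⠀⠀⠀⠀⠀⠀⠒⠒⠒⠿⣿⣿⠂
⠀⠀⠀⠀⠀⠀⠀⠒⠂⠒⣿⠒⠒⠒
⠀⠀⠀⠀⠀⠀⠀⣿⠒⠂⣿⠒⠂⣿
⠀⠀⠀⠀⠀⠀⠀⣿⠿⠒⠒⠒⠒⠒
⠀⠀⠀⠀⠀⠀⠀⠀⠀⠒⠴⠂⠂⣿


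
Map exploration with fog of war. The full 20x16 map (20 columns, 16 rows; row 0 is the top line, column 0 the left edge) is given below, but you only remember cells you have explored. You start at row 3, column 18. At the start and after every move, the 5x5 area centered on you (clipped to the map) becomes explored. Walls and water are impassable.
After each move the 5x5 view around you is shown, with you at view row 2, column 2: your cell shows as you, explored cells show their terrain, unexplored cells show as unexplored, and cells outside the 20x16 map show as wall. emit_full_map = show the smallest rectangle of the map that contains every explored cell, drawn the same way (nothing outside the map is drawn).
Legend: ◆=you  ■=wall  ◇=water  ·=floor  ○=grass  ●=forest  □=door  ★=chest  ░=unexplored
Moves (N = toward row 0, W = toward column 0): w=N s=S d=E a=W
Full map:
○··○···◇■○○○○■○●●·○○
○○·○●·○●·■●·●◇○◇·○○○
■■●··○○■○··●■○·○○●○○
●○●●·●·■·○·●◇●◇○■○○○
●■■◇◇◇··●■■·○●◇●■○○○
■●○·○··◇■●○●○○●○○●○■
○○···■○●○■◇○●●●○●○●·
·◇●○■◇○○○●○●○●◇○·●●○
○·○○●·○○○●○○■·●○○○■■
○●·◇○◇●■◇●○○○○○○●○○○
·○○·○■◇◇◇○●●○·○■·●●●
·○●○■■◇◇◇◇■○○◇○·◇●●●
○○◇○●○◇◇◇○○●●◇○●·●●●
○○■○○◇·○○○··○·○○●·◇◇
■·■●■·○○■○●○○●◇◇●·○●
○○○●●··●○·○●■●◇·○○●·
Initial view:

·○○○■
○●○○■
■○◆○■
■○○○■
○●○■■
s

○●○○■
■○○○■
■○◆○■
○●○■■
●○●·■

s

■○○○■
■○○○■
○●◆■■
●○●·■
·●●○■

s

■○○○■
○●○■■
●○◆·■
·●●○■
○○■■■

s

○●○■■
●○●·■
·●◆○■
○○■■■
●○○○■

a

○○●○■
○●○●·
○·◆●○
○○○■■
○●○○○

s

○●○●·
○·●●○
○○◆■■
○●○○○
■·●●●

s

○·●●○
○○○■■
○●◆○○
■·●●●
·◇●●●

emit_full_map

░·○○○
░○●○○
░■○○○
░■○○○
○○●○■
○●○●·
○·●●○
○○○■■
○●◆○○
■·●●●
·◇●●●

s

○○○■■
○●○○○
■·◆●●
·◇●●●
●·●●●

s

○●○○○
■·●●●
·◇◆●●
●·●●●
○●·◇◇

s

■·●●●
·◇●●●
●·◆●●
○●·◇◇
◇●·○●

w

○●○○○
■·●●●
·◇◆●●
●·●●●
○●·◇◇

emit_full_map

░·○○○
░○●○○
░■○○○
░■○○○
○○●○■
○●○●·
○·●●○
○○○■■
○●○○○
■·●●●
·◇◆●●
●·●●●
○●·◇◇
◇●·○●

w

○○○■■
○●○○○
■·◆●●
·◇●●●
●·●●●


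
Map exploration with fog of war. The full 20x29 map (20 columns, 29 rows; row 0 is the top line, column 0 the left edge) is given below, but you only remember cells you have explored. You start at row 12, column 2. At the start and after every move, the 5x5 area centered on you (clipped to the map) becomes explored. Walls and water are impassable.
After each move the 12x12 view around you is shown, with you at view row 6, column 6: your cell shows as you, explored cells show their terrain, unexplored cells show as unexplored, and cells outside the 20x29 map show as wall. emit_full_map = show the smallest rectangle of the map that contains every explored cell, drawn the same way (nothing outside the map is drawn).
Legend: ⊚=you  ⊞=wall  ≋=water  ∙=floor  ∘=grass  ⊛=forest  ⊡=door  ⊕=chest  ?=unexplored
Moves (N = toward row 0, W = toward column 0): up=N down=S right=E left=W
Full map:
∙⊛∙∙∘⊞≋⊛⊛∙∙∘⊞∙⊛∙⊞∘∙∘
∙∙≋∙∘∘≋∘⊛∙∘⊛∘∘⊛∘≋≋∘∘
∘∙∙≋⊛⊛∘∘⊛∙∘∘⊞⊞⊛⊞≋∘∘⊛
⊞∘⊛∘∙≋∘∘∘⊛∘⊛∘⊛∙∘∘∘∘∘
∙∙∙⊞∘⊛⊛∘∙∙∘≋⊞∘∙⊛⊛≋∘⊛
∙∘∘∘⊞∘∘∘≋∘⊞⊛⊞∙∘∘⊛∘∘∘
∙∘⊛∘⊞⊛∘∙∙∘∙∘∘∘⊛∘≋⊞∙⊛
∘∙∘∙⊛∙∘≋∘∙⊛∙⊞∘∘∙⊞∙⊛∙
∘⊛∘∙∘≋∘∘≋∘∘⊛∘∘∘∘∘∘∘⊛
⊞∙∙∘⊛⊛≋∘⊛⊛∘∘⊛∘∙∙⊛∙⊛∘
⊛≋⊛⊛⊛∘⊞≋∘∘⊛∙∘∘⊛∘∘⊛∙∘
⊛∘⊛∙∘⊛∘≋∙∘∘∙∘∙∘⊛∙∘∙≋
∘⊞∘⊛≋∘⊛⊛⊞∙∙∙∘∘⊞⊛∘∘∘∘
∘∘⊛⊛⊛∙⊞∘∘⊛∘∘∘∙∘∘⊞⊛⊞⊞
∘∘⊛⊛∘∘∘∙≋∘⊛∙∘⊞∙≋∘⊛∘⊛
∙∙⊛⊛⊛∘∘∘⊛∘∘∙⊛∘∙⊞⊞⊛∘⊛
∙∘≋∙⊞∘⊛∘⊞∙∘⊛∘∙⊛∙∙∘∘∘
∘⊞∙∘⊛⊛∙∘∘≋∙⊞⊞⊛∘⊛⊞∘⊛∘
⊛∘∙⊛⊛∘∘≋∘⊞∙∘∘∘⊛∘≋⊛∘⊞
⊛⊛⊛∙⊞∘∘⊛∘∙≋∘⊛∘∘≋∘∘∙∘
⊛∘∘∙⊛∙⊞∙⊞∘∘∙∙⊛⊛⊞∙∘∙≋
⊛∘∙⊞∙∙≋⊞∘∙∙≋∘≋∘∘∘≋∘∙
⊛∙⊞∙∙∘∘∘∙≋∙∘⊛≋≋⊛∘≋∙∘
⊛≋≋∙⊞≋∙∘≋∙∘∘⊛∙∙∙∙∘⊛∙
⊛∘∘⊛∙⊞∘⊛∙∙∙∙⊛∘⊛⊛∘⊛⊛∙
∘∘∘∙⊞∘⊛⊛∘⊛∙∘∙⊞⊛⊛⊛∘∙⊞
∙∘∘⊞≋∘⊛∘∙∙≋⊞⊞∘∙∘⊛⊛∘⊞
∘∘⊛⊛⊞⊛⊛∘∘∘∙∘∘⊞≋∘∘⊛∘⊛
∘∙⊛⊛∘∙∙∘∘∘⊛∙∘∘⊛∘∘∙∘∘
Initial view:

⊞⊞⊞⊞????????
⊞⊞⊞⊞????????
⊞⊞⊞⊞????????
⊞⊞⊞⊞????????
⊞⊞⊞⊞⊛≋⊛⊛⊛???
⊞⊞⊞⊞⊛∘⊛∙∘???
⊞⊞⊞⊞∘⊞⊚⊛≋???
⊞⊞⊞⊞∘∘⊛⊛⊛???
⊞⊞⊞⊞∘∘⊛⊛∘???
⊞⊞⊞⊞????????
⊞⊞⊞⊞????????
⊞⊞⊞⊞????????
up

⊞⊞⊞⊞????????
⊞⊞⊞⊞????????
⊞⊞⊞⊞????????
⊞⊞⊞⊞????????
⊞⊞⊞⊞⊞∙∙∘⊛???
⊞⊞⊞⊞⊛≋⊛⊛⊛???
⊞⊞⊞⊞⊛∘⊚∙∘???
⊞⊞⊞⊞∘⊞∘⊛≋???
⊞⊞⊞⊞∘∘⊛⊛⊛???
⊞⊞⊞⊞∘∘⊛⊛∘???
⊞⊞⊞⊞????????
⊞⊞⊞⊞????????

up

⊞⊞⊞⊞????????
⊞⊞⊞⊞????????
⊞⊞⊞⊞????????
⊞⊞⊞⊞????????
⊞⊞⊞⊞∘⊛∘∙∘???
⊞⊞⊞⊞⊞∙∙∘⊛???
⊞⊞⊞⊞⊛≋⊚⊛⊛???
⊞⊞⊞⊞⊛∘⊛∙∘???
⊞⊞⊞⊞∘⊞∘⊛≋???
⊞⊞⊞⊞∘∘⊛⊛⊛???
⊞⊞⊞⊞∘∘⊛⊛∘???
⊞⊞⊞⊞????????

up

⊞⊞⊞⊞????????
⊞⊞⊞⊞????????
⊞⊞⊞⊞????????
⊞⊞⊞⊞????????
⊞⊞⊞⊞∘∙∘∙⊛???
⊞⊞⊞⊞∘⊛∘∙∘???
⊞⊞⊞⊞⊞∙⊚∘⊛???
⊞⊞⊞⊞⊛≋⊛⊛⊛???
⊞⊞⊞⊞⊛∘⊛∙∘???
⊞⊞⊞⊞∘⊞∘⊛≋???
⊞⊞⊞⊞∘∘⊛⊛⊛???
⊞⊞⊞⊞∘∘⊛⊛∘???

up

⊞⊞⊞⊞????????
⊞⊞⊞⊞????????
⊞⊞⊞⊞????????
⊞⊞⊞⊞????????
⊞⊞⊞⊞∙∘⊛∘⊞???
⊞⊞⊞⊞∘∙∘∙⊛???
⊞⊞⊞⊞∘⊛⊚∙∘???
⊞⊞⊞⊞⊞∙∙∘⊛???
⊞⊞⊞⊞⊛≋⊛⊛⊛???
⊞⊞⊞⊞⊛∘⊛∙∘???
⊞⊞⊞⊞∘⊞∘⊛≋???
⊞⊞⊞⊞∘∘⊛⊛⊛???

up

⊞⊞⊞⊞????????
⊞⊞⊞⊞????????
⊞⊞⊞⊞????????
⊞⊞⊞⊞????????
⊞⊞⊞⊞∙∘∘∘⊞???
⊞⊞⊞⊞∙∘⊛∘⊞???
⊞⊞⊞⊞∘∙⊚∙⊛???
⊞⊞⊞⊞∘⊛∘∙∘???
⊞⊞⊞⊞⊞∙∙∘⊛???
⊞⊞⊞⊞⊛≋⊛⊛⊛???
⊞⊞⊞⊞⊛∘⊛∙∘???
⊞⊞⊞⊞∘⊞∘⊛≋???

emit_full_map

∙∘∘∘⊞
∙∘⊛∘⊞
∘∙⊚∙⊛
∘⊛∘∙∘
⊞∙∙∘⊛
⊛≋⊛⊛⊛
⊛∘⊛∙∘
∘⊞∘⊛≋
∘∘⊛⊛⊛
∘∘⊛⊛∘

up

⊞⊞⊞⊞????????
⊞⊞⊞⊞????????
⊞⊞⊞⊞????????
⊞⊞⊞⊞????????
⊞⊞⊞⊞∙∙∙⊞∘???
⊞⊞⊞⊞∙∘∘∘⊞???
⊞⊞⊞⊞∙∘⊚∘⊞???
⊞⊞⊞⊞∘∙∘∙⊛???
⊞⊞⊞⊞∘⊛∘∙∘???
⊞⊞⊞⊞⊞∙∙∘⊛???
⊞⊞⊞⊞⊛≋⊛⊛⊛???
⊞⊞⊞⊞⊛∘⊛∙∘???

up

⊞⊞⊞⊞⊞⊞⊞⊞⊞⊞⊞⊞
⊞⊞⊞⊞????????
⊞⊞⊞⊞????????
⊞⊞⊞⊞????????
⊞⊞⊞⊞⊞∘⊛∘∙???
⊞⊞⊞⊞∙∙∙⊞∘???
⊞⊞⊞⊞∙∘⊚∘⊞???
⊞⊞⊞⊞∙∘⊛∘⊞???
⊞⊞⊞⊞∘∙∘∙⊛???
⊞⊞⊞⊞∘⊛∘∙∘???
⊞⊞⊞⊞⊞∙∙∘⊛???
⊞⊞⊞⊞⊛≋⊛⊛⊛???

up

⊞⊞⊞⊞⊞⊞⊞⊞⊞⊞⊞⊞
⊞⊞⊞⊞⊞⊞⊞⊞⊞⊞⊞⊞
⊞⊞⊞⊞????????
⊞⊞⊞⊞????????
⊞⊞⊞⊞∘∙∙≋⊛???
⊞⊞⊞⊞⊞∘⊛∘∙???
⊞⊞⊞⊞∙∙⊚⊞∘???
⊞⊞⊞⊞∙∘∘∘⊞???
⊞⊞⊞⊞∙∘⊛∘⊞???
⊞⊞⊞⊞∘∙∘∙⊛???
⊞⊞⊞⊞∘⊛∘∙∘???
⊞⊞⊞⊞⊞∙∙∘⊛???

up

⊞⊞⊞⊞⊞⊞⊞⊞⊞⊞⊞⊞
⊞⊞⊞⊞⊞⊞⊞⊞⊞⊞⊞⊞
⊞⊞⊞⊞⊞⊞⊞⊞⊞⊞⊞⊞
⊞⊞⊞⊞????????
⊞⊞⊞⊞∙∙≋∙∘???
⊞⊞⊞⊞∘∙∙≋⊛???
⊞⊞⊞⊞⊞∘⊚∘∙???
⊞⊞⊞⊞∙∙∙⊞∘???
⊞⊞⊞⊞∙∘∘∘⊞???
⊞⊞⊞⊞∙∘⊛∘⊞???
⊞⊞⊞⊞∘∙∘∙⊛???
⊞⊞⊞⊞∘⊛∘∙∘???

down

⊞⊞⊞⊞⊞⊞⊞⊞⊞⊞⊞⊞
⊞⊞⊞⊞⊞⊞⊞⊞⊞⊞⊞⊞
⊞⊞⊞⊞????????
⊞⊞⊞⊞∙∙≋∙∘???
⊞⊞⊞⊞∘∙∙≋⊛???
⊞⊞⊞⊞⊞∘⊛∘∙???
⊞⊞⊞⊞∙∙⊚⊞∘???
⊞⊞⊞⊞∙∘∘∘⊞???
⊞⊞⊞⊞∙∘⊛∘⊞???
⊞⊞⊞⊞∘∙∘∙⊛???
⊞⊞⊞⊞∘⊛∘∙∘???
⊞⊞⊞⊞⊞∙∙∘⊛???

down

⊞⊞⊞⊞⊞⊞⊞⊞⊞⊞⊞⊞
⊞⊞⊞⊞????????
⊞⊞⊞⊞∙∙≋∙∘???
⊞⊞⊞⊞∘∙∙≋⊛???
⊞⊞⊞⊞⊞∘⊛∘∙???
⊞⊞⊞⊞∙∙∙⊞∘???
⊞⊞⊞⊞∙∘⊚∘⊞???
⊞⊞⊞⊞∙∘⊛∘⊞???
⊞⊞⊞⊞∘∙∘∙⊛???
⊞⊞⊞⊞∘⊛∘∙∘???
⊞⊞⊞⊞⊞∙∙∘⊛???
⊞⊞⊞⊞⊛≋⊛⊛⊛???

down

⊞⊞⊞⊞????????
⊞⊞⊞⊞∙∙≋∙∘???
⊞⊞⊞⊞∘∙∙≋⊛???
⊞⊞⊞⊞⊞∘⊛∘∙???
⊞⊞⊞⊞∙∙∙⊞∘???
⊞⊞⊞⊞∙∘∘∘⊞???
⊞⊞⊞⊞∙∘⊚∘⊞???
⊞⊞⊞⊞∘∙∘∙⊛???
⊞⊞⊞⊞∘⊛∘∙∘???
⊞⊞⊞⊞⊞∙∙∘⊛???
⊞⊞⊞⊞⊛≋⊛⊛⊛???
⊞⊞⊞⊞⊛∘⊛∙∘???

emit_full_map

∙∙≋∙∘
∘∙∙≋⊛
⊞∘⊛∘∙
∙∙∙⊞∘
∙∘∘∘⊞
∙∘⊚∘⊞
∘∙∘∙⊛
∘⊛∘∙∘
⊞∙∙∘⊛
⊛≋⊛⊛⊛
⊛∘⊛∙∘
∘⊞∘⊛≋
∘∘⊛⊛⊛
∘∘⊛⊛∘

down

⊞⊞⊞⊞∙∙≋∙∘???
⊞⊞⊞⊞∘∙∙≋⊛???
⊞⊞⊞⊞⊞∘⊛∘∙???
⊞⊞⊞⊞∙∙∙⊞∘???
⊞⊞⊞⊞∙∘∘∘⊞???
⊞⊞⊞⊞∙∘⊛∘⊞???
⊞⊞⊞⊞∘∙⊚∙⊛???
⊞⊞⊞⊞∘⊛∘∙∘???
⊞⊞⊞⊞⊞∙∙∘⊛???
⊞⊞⊞⊞⊛≋⊛⊛⊛???
⊞⊞⊞⊞⊛∘⊛∙∘???
⊞⊞⊞⊞∘⊞∘⊛≋???

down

⊞⊞⊞⊞∘∙∙≋⊛???
⊞⊞⊞⊞⊞∘⊛∘∙???
⊞⊞⊞⊞∙∙∙⊞∘???
⊞⊞⊞⊞∙∘∘∘⊞???
⊞⊞⊞⊞∙∘⊛∘⊞???
⊞⊞⊞⊞∘∙∘∙⊛???
⊞⊞⊞⊞∘⊛⊚∙∘???
⊞⊞⊞⊞⊞∙∙∘⊛???
⊞⊞⊞⊞⊛≋⊛⊛⊛???
⊞⊞⊞⊞⊛∘⊛∙∘???
⊞⊞⊞⊞∘⊞∘⊛≋???
⊞⊞⊞⊞∘∘⊛⊛⊛???

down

⊞⊞⊞⊞⊞∘⊛∘∙???
⊞⊞⊞⊞∙∙∙⊞∘???
⊞⊞⊞⊞∙∘∘∘⊞???
⊞⊞⊞⊞∙∘⊛∘⊞???
⊞⊞⊞⊞∘∙∘∙⊛???
⊞⊞⊞⊞∘⊛∘∙∘???
⊞⊞⊞⊞⊞∙⊚∘⊛???
⊞⊞⊞⊞⊛≋⊛⊛⊛???
⊞⊞⊞⊞⊛∘⊛∙∘???
⊞⊞⊞⊞∘⊞∘⊛≋???
⊞⊞⊞⊞∘∘⊛⊛⊛???
⊞⊞⊞⊞∘∘⊛⊛∘???

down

⊞⊞⊞⊞∙∙∙⊞∘???
⊞⊞⊞⊞∙∘∘∘⊞???
⊞⊞⊞⊞∙∘⊛∘⊞???
⊞⊞⊞⊞∘∙∘∙⊛???
⊞⊞⊞⊞∘⊛∘∙∘???
⊞⊞⊞⊞⊞∙∙∘⊛???
⊞⊞⊞⊞⊛≋⊚⊛⊛???
⊞⊞⊞⊞⊛∘⊛∙∘???
⊞⊞⊞⊞∘⊞∘⊛≋???
⊞⊞⊞⊞∘∘⊛⊛⊛???
⊞⊞⊞⊞∘∘⊛⊛∘???
⊞⊞⊞⊞????????

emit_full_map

∙∙≋∙∘
∘∙∙≋⊛
⊞∘⊛∘∙
∙∙∙⊞∘
∙∘∘∘⊞
∙∘⊛∘⊞
∘∙∘∙⊛
∘⊛∘∙∘
⊞∙∙∘⊛
⊛≋⊚⊛⊛
⊛∘⊛∙∘
∘⊞∘⊛≋
∘∘⊛⊛⊛
∘∘⊛⊛∘

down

⊞⊞⊞⊞∙∘∘∘⊞???
⊞⊞⊞⊞∙∘⊛∘⊞???
⊞⊞⊞⊞∘∙∘∙⊛???
⊞⊞⊞⊞∘⊛∘∙∘???
⊞⊞⊞⊞⊞∙∙∘⊛???
⊞⊞⊞⊞⊛≋⊛⊛⊛???
⊞⊞⊞⊞⊛∘⊚∙∘???
⊞⊞⊞⊞∘⊞∘⊛≋???
⊞⊞⊞⊞∘∘⊛⊛⊛???
⊞⊞⊞⊞∘∘⊛⊛∘???
⊞⊞⊞⊞????????
⊞⊞⊞⊞????????

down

⊞⊞⊞⊞∙∘⊛∘⊞???
⊞⊞⊞⊞∘∙∘∙⊛???
⊞⊞⊞⊞∘⊛∘∙∘???
⊞⊞⊞⊞⊞∙∙∘⊛???
⊞⊞⊞⊞⊛≋⊛⊛⊛???
⊞⊞⊞⊞⊛∘⊛∙∘???
⊞⊞⊞⊞∘⊞⊚⊛≋???
⊞⊞⊞⊞∘∘⊛⊛⊛???
⊞⊞⊞⊞∘∘⊛⊛∘???
⊞⊞⊞⊞????????
⊞⊞⊞⊞????????
⊞⊞⊞⊞????????

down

⊞⊞⊞⊞∘∙∘∙⊛???
⊞⊞⊞⊞∘⊛∘∙∘???
⊞⊞⊞⊞⊞∙∙∘⊛???
⊞⊞⊞⊞⊛≋⊛⊛⊛???
⊞⊞⊞⊞⊛∘⊛∙∘???
⊞⊞⊞⊞∘⊞∘⊛≋???
⊞⊞⊞⊞∘∘⊚⊛⊛???
⊞⊞⊞⊞∘∘⊛⊛∘???
⊞⊞⊞⊞∙∙⊛⊛⊛???
⊞⊞⊞⊞????????
⊞⊞⊞⊞????????
⊞⊞⊞⊞????????

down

⊞⊞⊞⊞∘⊛∘∙∘???
⊞⊞⊞⊞⊞∙∙∘⊛???
⊞⊞⊞⊞⊛≋⊛⊛⊛???
⊞⊞⊞⊞⊛∘⊛∙∘???
⊞⊞⊞⊞∘⊞∘⊛≋???
⊞⊞⊞⊞∘∘⊛⊛⊛???
⊞⊞⊞⊞∘∘⊚⊛∘???
⊞⊞⊞⊞∙∙⊛⊛⊛???
⊞⊞⊞⊞∙∘≋∙⊞???
⊞⊞⊞⊞????????
⊞⊞⊞⊞????????
⊞⊞⊞⊞????????

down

⊞⊞⊞⊞⊞∙∙∘⊛???
⊞⊞⊞⊞⊛≋⊛⊛⊛???
⊞⊞⊞⊞⊛∘⊛∙∘???
⊞⊞⊞⊞∘⊞∘⊛≋???
⊞⊞⊞⊞∘∘⊛⊛⊛???
⊞⊞⊞⊞∘∘⊛⊛∘???
⊞⊞⊞⊞∙∙⊚⊛⊛???
⊞⊞⊞⊞∙∘≋∙⊞???
⊞⊞⊞⊞∘⊞∙∘⊛???
⊞⊞⊞⊞????????
⊞⊞⊞⊞????????
⊞⊞⊞⊞????????

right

⊞⊞⊞⊞∙∙∘⊛????
⊞⊞⊞⊛≋⊛⊛⊛????
⊞⊞⊞⊛∘⊛∙∘????
⊞⊞⊞∘⊞∘⊛≋????
⊞⊞⊞∘∘⊛⊛⊛∙???
⊞⊞⊞∘∘⊛⊛∘∘???
⊞⊞⊞∙∙⊛⊚⊛∘???
⊞⊞⊞∙∘≋∙⊞∘???
⊞⊞⊞∘⊞∙∘⊛⊛???
⊞⊞⊞?????????
⊞⊞⊞?????????
⊞⊞⊞?????????

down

⊞⊞⊞⊛≋⊛⊛⊛????
⊞⊞⊞⊛∘⊛∙∘????
⊞⊞⊞∘⊞∘⊛≋????
⊞⊞⊞∘∘⊛⊛⊛∙???
⊞⊞⊞∘∘⊛⊛∘∘???
⊞⊞⊞∙∙⊛⊛⊛∘???
⊞⊞⊞∙∘≋⊚⊞∘???
⊞⊞⊞∘⊞∙∘⊛⊛???
⊞⊞⊞?∘∙⊛⊛∘???
⊞⊞⊞?????????
⊞⊞⊞?????????
⊞⊞⊞?????????

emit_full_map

∙∙≋∙∘?
∘∙∙≋⊛?
⊞∘⊛∘∙?
∙∙∙⊞∘?
∙∘∘∘⊞?
∙∘⊛∘⊞?
∘∙∘∙⊛?
∘⊛∘∙∘?
⊞∙∙∘⊛?
⊛≋⊛⊛⊛?
⊛∘⊛∙∘?
∘⊞∘⊛≋?
∘∘⊛⊛⊛∙
∘∘⊛⊛∘∘
∙∙⊛⊛⊛∘
∙∘≋⊚⊞∘
∘⊞∙∘⊛⊛
?∘∙⊛⊛∘

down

⊞⊞⊞⊛∘⊛∙∘????
⊞⊞⊞∘⊞∘⊛≋????
⊞⊞⊞∘∘⊛⊛⊛∙???
⊞⊞⊞∘∘⊛⊛∘∘???
⊞⊞⊞∙∙⊛⊛⊛∘???
⊞⊞⊞∙∘≋∙⊞∘???
⊞⊞⊞∘⊞∙⊚⊛⊛???
⊞⊞⊞?∘∙⊛⊛∘???
⊞⊞⊞?⊛⊛∙⊞∘???
⊞⊞⊞?????????
⊞⊞⊞?????????
⊞⊞⊞?????????

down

⊞⊞⊞∘⊞∘⊛≋????
⊞⊞⊞∘∘⊛⊛⊛∙???
⊞⊞⊞∘∘⊛⊛∘∘???
⊞⊞⊞∙∙⊛⊛⊛∘???
⊞⊞⊞∙∘≋∙⊞∘???
⊞⊞⊞∘⊞∙∘⊛⊛???
⊞⊞⊞?∘∙⊚⊛∘???
⊞⊞⊞?⊛⊛∙⊞∘???
⊞⊞⊞?∘∘∙⊛∙???
⊞⊞⊞?????????
⊞⊞⊞?????????
⊞⊞⊞?????????

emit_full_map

∙∙≋∙∘?
∘∙∙≋⊛?
⊞∘⊛∘∙?
∙∙∙⊞∘?
∙∘∘∘⊞?
∙∘⊛∘⊞?
∘∙∘∙⊛?
∘⊛∘∙∘?
⊞∙∙∘⊛?
⊛≋⊛⊛⊛?
⊛∘⊛∙∘?
∘⊞∘⊛≋?
∘∘⊛⊛⊛∙
∘∘⊛⊛∘∘
∙∙⊛⊛⊛∘
∙∘≋∙⊞∘
∘⊞∙∘⊛⊛
?∘∙⊚⊛∘
?⊛⊛∙⊞∘
?∘∘∙⊛∙


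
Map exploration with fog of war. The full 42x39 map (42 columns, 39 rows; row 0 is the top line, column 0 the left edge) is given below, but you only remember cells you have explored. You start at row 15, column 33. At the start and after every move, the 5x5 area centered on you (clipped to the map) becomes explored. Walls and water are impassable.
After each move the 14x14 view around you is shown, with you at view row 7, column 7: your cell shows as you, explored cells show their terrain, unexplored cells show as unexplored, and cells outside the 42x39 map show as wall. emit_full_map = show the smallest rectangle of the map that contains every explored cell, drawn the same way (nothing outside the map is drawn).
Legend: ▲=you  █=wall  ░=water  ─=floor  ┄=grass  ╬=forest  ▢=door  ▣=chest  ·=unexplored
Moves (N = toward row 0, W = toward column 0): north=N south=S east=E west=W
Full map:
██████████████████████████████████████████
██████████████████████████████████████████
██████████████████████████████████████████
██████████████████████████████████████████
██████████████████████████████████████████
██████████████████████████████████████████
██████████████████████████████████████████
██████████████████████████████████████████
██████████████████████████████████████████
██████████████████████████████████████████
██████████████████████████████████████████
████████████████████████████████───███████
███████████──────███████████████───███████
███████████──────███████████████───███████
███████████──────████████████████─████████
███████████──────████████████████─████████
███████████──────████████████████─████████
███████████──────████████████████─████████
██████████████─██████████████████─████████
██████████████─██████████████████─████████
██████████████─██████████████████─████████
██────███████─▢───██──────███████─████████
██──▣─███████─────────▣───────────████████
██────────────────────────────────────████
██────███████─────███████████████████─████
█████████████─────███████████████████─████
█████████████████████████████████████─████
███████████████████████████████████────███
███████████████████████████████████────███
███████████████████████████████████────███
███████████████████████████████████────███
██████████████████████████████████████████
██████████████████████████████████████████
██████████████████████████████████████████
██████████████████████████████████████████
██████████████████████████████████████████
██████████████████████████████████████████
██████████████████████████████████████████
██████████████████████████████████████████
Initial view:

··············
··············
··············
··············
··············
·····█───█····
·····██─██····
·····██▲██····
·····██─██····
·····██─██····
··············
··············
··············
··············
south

··············
··············
··············
··············
·····█───█····
·····██─██····
·····██─██····
·····██▲██····
·····██─██····
·····██─██····
··············
··············
··············
··············

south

··············
··············
··············
·····█───█····
·····██─██····
·····██─██····
·····██─██····
·····██▲██····
·····██─██····
·····██─██····
··············
··············
··············
··············

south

··············
··············
·····█───█····
·····██─██····
·····██─██····
·····██─██····
·····██─██····
·····██▲██····
·····██─██····
·····██─██····
··············
··············
··············
··············

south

··············
·····█───█····
·····██─██····
·····██─██····
·····██─██····
·····██─██····
·····██─██····
·····██▲██····
·····██─██····
·····██─██····
··············
··············
··············
··············

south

·····█───█····
·····██─██····
·····██─██····
·····██─██····
·····██─██····
·····██─██····
·····██─██····
·····██▲██····
·····██─██····
·····───██····
··············
··············
··············
··············

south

·····██─██····
·····██─██····
·····██─██····
·····██─██····
·····██─██····
·····██─██····
·····██─██····
·····██▲██····
·····───██····
·····─────····
··············
··············
··············
··············

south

·····██─██····
·····██─██····
·····██─██····
·····██─██····
·····██─██····
·····██─██····
·····██─██····
·····──▲██····
·····─────····
·····█████····
··············
··············
··············
··············

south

·····██─██····
·····██─██····
·····██─██····
·····██─██····
·····██─██····
·····██─██····
·····───██····
·····──▲──····
·····█████····
·····█████····
··············
··············
··············
··············

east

····██─██·····
····██─██·····
····██─██·····
····██─██·····
····██─██·····
····██─███····
····───███····
····───▲──····
····██████····
····██████····
··············
··············
··············
··············

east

···██─██······
···██─██······
···██─██······
···██─██······
···██─██······
···██─████····
···───████····
···────▲──····
···██████─····
···██████─····
··············
··············
··············
··············

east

··██─██······█
··██─██······█
··██─██······█
··██─██······█
··██─██······█
··██─█████···█
··───█████···█
··─────▲─█···█
··██████─█···█
··██████─█···█
·············█
·············█
·············█
·············█

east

·██─██······██
·██─██······██
·██─██······██
·██─██······██
·██─██······██
·██─██████··██
·───██████··██
·──────▲██··██
·██████─██··██
·██████─██··██
············██
············██
············██
············██

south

·██─██······██
·██─██······██
·██─██······██
·██─██······██
·██─██████··██
·───██████··██
·───────██··██
·██████▲██··██
·██████─██··██
·····██─██··██
············██
············██
············██
············██

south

·██─██······██
·██─██······██
·██─██······██
·██─██████··██
·───██████··██
·───────██··██
·██████─██··██
·██████▲██··██
·····██─██··██
·····────█··██
············██
············██
············██
············██

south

·██─██······██
·██─██······██
·██─██████··██
·───██████··██
·───────██··██
·██████─██··██
·██████─██··██
·····██▲██··██
·····────█··██
·····────█··██
············██
············██
············██
············██

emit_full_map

█───█····
██─██····
██─██····
██─██····
██─██····
██─██····
██─██····
██─██····
██─██████
───██████
───────██
██████─██
██████─██
····██▲██
····────█
····────█

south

·██─██······██
·██─██████··██
·───██████··██
·───────██··██
·██████─██··██
·██████─██··██
·····██─██··██
·····──▲─█··██
·····────█··██
·····────█··██
············██
············██
············██
············██

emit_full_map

█───█····
██─██····
██─██····
██─██····
██─██····
██─██····
██─██····
██─██····
██─██████
───██████
───────██
██████─██
██████─██
····██─██
····──▲─█
····────█
····────█
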